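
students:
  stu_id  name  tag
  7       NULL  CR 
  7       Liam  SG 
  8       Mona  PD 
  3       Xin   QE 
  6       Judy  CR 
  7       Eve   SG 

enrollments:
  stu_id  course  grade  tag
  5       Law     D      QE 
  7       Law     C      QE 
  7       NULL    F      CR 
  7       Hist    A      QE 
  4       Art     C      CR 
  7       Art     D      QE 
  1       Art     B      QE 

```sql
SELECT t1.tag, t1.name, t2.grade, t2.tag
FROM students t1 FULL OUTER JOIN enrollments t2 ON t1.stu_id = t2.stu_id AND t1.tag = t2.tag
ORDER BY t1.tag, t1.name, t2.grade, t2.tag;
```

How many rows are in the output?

12

FULL OUTER JOIN keeps every row from both sides; unmatched rows get NULL for the other side's columns.
Matching on t1.stu_id = t2.stu_id AND t1.tag = t2.tag.
- t1 (stu_id=7, tag=CR) pairs with 1 row(s) of t2.
- t1 (stu_id=7, tag=SG) has no partner → padded with NULL.
- t1 (stu_id=8, tag=PD) has no partner → padded with NULL.
- t1 (stu_id=3, tag=QE) has no partner → padded with NULL.
- t1 (stu_id=6, tag=CR) has no partner → padded with NULL.
- t1 (stu_id=7, tag=SG) has no partner → padded with NULL.
- plus 6 unmatched t2 row(s), each kept with NULL t1 columns.
Total: 1 matched + 11 padded = 12 rows.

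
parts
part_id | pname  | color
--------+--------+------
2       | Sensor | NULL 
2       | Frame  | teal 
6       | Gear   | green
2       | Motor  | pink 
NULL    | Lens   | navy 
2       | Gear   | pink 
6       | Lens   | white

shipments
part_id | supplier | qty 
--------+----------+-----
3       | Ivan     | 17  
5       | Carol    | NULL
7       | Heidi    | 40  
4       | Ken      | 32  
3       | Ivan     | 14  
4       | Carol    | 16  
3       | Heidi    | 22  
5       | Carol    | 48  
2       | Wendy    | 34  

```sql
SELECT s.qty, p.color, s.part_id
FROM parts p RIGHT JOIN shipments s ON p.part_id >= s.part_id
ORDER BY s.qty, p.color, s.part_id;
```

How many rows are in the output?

RIGHT JOIN keeps every row from `shipments`; unmatched rows get NULL for `parts`'s columns.
Matching on p.part_id >= s.part_id. A NULL in a compared column never satisfies the condition.
- part_id=2: 1 matching s row(s), so 1 row(s) emitted.
- part_id=2: 1 matching s row(s), so 1 row(s) emitted.
- part_id=6: 8 matching s row(s), so 8 row(s) emitted.
- part_id=2: 1 matching s row(s), so 1 row(s) emitted.
- part_id=NULL: no matching s row.
- part_id=2: 1 matching s row(s), so 1 row(s) emitted.
- part_id=6: 8 matching s row(s), so 8 row(s) emitted.
- plus 1 unmatched s row(s), each kept with NULL p columns.
Total: 20 matched + 1 padded = 21 rows.

21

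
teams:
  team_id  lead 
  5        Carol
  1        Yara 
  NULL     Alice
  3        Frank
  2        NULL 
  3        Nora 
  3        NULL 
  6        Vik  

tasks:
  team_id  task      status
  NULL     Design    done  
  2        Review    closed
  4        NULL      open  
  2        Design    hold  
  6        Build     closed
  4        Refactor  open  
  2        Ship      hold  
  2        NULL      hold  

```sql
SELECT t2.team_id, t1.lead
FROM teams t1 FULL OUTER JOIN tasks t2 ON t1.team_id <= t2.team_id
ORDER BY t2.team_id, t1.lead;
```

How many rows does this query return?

27

FULL OUTER JOIN keeps every row from both sides; unmatched rows get NULL for the other side's columns.
Matching on t1.team_id <= t2.team_id. A NULL in a compared column never satisfies the condition.
Matched pairs: 25; unmatched t1 rows kept: 1; unmatched t2 rows kept: 1.
Total: 25 matched + 2 padded = 27 rows.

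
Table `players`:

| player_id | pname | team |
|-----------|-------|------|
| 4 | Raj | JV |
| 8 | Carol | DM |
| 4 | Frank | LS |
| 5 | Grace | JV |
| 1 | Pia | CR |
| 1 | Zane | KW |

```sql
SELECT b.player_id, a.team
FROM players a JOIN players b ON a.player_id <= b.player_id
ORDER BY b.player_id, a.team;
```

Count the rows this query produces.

23

INNER JOIN keeps only pairs where the ON condition holds.
Matching on a.player_id <= b.player_id.
- player_id=4: 4 matching b row(s), so 4 row(s) emitted.
- player_id=8: 1 matching b row(s), so 1 row(s) emitted.
- player_id=4: 4 matching b row(s), so 4 row(s) emitted.
- player_id=5: 2 matching b row(s), so 2 row(s) emitted.
- player_id=1: 6 matching b row(s), so 6 row(s) emitted.
- player_id=1: 6 matching b row(s), so 6 row(s) emitted.
Total: 23 rows.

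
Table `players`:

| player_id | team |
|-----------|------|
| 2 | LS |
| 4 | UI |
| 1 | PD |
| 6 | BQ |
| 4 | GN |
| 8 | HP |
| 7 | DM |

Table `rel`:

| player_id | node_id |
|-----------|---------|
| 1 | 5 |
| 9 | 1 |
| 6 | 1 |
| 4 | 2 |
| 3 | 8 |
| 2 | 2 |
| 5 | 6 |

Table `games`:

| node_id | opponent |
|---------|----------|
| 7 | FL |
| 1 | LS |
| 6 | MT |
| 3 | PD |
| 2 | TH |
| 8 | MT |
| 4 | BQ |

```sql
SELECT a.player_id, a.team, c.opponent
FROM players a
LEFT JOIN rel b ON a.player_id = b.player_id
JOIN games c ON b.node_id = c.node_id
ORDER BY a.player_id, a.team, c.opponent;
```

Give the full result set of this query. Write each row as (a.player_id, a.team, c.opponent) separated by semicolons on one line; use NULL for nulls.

(2, LS, TH); (4, GN, TH); (4, UI, TH); (6, BQ, LS)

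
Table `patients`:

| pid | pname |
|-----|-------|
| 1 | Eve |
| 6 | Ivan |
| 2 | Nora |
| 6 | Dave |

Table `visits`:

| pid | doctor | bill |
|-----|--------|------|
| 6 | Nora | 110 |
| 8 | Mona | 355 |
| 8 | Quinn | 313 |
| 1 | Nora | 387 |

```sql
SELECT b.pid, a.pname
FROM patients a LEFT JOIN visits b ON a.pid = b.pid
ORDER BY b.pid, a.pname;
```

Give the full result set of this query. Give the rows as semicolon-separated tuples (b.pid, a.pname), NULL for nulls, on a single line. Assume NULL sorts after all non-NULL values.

(1, Eve); (6, Dave); (6, Ivan); (NULL, Nora)

LEFT JOIN keeps every row from `patients`; unmatched rows get NULL for `visits`'s columns.
Matching on a.pid = b.pid.
- a row (pid=1): matches 1 b row(s) → 1 output row(s).
- a row (pid=6): matches 1 b row(s) → 1 output row(s).
- a row (pid=2): no match → kept, b columns NULL.
- a row (pid=6): matches 1 b row(s) → 1 output row(s).
After projecting and ordering:
b.pid | a.pname
1 | Eve
6 | Dave
6 | Ivan
NULL | Nora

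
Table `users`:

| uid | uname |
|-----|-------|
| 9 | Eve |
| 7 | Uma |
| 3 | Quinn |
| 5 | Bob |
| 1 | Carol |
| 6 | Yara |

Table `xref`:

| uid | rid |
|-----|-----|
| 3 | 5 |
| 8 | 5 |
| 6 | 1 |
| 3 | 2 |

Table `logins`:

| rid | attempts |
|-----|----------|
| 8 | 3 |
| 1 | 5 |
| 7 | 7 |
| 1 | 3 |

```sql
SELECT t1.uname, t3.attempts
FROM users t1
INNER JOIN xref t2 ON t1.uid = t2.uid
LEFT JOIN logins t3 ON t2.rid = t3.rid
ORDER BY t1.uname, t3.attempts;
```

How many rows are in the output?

4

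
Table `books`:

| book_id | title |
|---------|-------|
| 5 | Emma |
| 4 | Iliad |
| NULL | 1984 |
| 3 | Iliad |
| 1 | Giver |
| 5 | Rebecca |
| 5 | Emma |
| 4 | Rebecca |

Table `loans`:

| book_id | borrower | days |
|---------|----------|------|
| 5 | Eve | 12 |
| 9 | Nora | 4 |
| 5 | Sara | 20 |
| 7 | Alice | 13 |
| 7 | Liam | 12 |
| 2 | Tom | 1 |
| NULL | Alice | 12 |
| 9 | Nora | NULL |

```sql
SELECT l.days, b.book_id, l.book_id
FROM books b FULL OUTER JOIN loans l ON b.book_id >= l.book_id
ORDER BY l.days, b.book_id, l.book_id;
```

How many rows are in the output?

FULL OUTER JOIN keeps every row from both sides; unmatched rows get NULL for the other side's columns.
Matching on b.book_id >= l.book_id. A NULL in a compared column never satisfies the condition.
- book_id=5: 3 matching l row(s), so 3 row(s) emitted.
- book_id=4: 1 matching l row(s), so 1 row(s) emitted.
- book_id=NULL: no l row matches, row kept with l columns NULL.
- book_id=3: 1 matching l row(s), so 1 row(s) emitted.
- book_id=1: no l row matches, row kept with l columns NULL.
- book_id=5: 3 matching l row(s), so 3 row(s) emitted.
- book_id=5: 3 matching l row(s), so 3 row(s) emitted.
- book_id=4: 1 matching l row(s), so 1 row(s) emitted.
- 5 row(s) from l found no b partner → padded with NULL.
Total: 12 matched + 7 padded = 19 rows.

19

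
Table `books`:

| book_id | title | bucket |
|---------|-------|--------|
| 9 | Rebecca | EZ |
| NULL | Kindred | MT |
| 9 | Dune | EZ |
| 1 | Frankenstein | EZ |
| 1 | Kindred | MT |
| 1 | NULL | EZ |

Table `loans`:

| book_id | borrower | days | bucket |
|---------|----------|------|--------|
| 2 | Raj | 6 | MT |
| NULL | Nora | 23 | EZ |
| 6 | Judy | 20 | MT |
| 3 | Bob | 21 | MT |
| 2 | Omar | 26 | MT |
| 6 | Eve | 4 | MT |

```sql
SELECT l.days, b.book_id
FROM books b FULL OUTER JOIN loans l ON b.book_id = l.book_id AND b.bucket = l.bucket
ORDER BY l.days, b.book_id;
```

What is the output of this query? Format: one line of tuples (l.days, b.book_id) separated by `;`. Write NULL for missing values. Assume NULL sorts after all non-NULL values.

(4, NULL); (6, NULL); (20, NULL); (21, NULL); (23, NULL); (26, NULL); (NULL, 1); (NULL, 1); (NULL, 1); (NULL, 9); (NULL, 9); (NULL, NULL)

FULL OUTER JOIN keeps every row from both sides; unmatched rows get NULL for the other side's columns.
Matching on b.book_id = l.book_id AND b.bucket = l.bucket. A NULL in a compared column never satisfies the condition.
- b[0] book_id=9, bucket=EZ → no match; kept with NULLs on the l side.
- b[1] book_id=NULL, bucket=MT → no match; kept with NULLs on the l side.
- b[2] book_id=9, bucket=EZ → no match; kept with NULLs on the l side.
- b[3] book_id=1, bucket=EZ → no match; kept with NULLs on the l side.
- b[4] book_id=1, bucket=MT → no match; kept with NULLs on the l side.
- b[5] book_id=1, bucket=EZ → no match; kept with NULLs on the l side.
- 6 l row(s) had no b match → kept, b columns NULL.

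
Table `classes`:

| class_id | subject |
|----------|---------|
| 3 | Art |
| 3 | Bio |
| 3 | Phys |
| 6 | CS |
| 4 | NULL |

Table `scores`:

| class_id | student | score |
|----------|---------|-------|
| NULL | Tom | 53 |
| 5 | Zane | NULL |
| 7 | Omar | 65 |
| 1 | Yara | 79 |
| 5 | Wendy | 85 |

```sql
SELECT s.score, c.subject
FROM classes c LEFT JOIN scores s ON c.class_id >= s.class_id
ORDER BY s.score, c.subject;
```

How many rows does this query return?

LEFT JOIN keeps every row from `classes`; unmatched rows get NULL for `scores`'s columns.
Matching on c.class_id >= s.class_id. A NULL in a compared column never satisfies the condition.
- c[0] class_id=3 → 1 match(es) in s → 1 row(s).
- c[1] class_id=3 → 1 match(es) in s → 1 row(s).
- c[2] class_id=3 → 1 match(es) in s → 1 row(s).
- c[3] class_id=6 → 3 match(es) in s → 3 row(s).
- c[4] class_id=4 → 1 match(es) in s → 1 row(s).
Total: 7 rows.

7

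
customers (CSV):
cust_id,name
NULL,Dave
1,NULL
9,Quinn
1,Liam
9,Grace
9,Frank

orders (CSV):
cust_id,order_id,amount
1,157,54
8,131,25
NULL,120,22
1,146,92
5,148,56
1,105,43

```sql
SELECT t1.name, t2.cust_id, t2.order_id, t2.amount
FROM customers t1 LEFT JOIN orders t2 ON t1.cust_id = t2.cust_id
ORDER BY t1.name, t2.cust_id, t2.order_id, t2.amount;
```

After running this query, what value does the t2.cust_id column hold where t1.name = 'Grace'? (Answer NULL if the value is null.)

NULL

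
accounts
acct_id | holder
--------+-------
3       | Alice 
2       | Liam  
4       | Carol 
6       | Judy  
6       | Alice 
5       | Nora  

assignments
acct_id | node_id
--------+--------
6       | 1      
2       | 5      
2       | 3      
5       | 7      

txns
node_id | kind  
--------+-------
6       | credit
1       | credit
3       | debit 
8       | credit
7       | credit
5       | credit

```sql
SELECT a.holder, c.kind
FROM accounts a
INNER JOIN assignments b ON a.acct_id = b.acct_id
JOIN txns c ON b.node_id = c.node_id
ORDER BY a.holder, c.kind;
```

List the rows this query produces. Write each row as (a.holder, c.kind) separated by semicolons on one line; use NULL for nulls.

Joins associate left-to-right: accounts INNER JOIN assignments on acct_id gives 5 intermediate row(s).
Then INNER JOIN `txns c` on node_id: keep only rows whose b.node_id appears in c.

(Alice, credit); (Judy, credit); (Liam, credit); (Liam, debit); (Nora, credit)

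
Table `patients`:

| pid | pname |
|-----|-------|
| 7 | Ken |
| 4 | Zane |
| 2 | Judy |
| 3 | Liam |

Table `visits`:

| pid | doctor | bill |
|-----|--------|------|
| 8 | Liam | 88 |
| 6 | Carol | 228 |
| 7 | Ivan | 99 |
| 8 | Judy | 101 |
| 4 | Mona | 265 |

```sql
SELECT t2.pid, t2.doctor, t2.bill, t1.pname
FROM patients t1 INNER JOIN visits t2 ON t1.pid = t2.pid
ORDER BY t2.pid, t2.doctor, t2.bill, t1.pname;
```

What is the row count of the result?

2

INNER JOIN keeps only pairs where the ON condition holds.
Matching on t1.pid = t2.pid.
Matched pairs: 2.
Total: 2 rows.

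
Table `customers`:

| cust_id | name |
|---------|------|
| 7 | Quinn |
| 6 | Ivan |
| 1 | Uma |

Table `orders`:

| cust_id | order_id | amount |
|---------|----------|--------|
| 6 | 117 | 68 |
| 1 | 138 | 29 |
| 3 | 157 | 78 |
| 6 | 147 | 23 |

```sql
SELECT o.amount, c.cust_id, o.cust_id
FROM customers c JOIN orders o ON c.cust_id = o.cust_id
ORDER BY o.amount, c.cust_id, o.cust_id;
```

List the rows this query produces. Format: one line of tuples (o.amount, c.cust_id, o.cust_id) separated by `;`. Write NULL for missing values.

(23, 6, 6); (29, 1, 1); (68, 6, 6)

INNER JOIN keeps only pairs where the ON condition holds.
Matching on c.cust_id = o.cust_id.
Matched pairs: 3.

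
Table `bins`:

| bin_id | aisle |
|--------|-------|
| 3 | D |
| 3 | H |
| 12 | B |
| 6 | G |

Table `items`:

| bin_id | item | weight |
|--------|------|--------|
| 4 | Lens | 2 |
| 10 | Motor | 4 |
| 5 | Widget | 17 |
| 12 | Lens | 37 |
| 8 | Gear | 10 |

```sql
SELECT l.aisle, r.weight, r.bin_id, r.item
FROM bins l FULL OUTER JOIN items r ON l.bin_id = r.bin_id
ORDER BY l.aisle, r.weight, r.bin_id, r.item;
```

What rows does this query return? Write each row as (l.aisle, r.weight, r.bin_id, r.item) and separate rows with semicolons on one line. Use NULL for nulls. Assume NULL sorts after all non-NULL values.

FULL OUTER JOIN keeps every row from both sides; unmatched rows get NULL for the other side's columns.
Matching on l.bin_id = r.bin_id.
Matched pairs: 1; unmatched l rows kept: 3; unmatched r rows kept: 4.

(B, 37, 12, Lens); (D, NULL, NULL, NULL); (G, NULL, NULL, NULL); (H, NULL, NULL, NULL); (NULL, 2, 4, Lens); (NULL, 4, 10, Motor); (NULL, 10, 8, Gear); (NULL, 17, 5, Widget)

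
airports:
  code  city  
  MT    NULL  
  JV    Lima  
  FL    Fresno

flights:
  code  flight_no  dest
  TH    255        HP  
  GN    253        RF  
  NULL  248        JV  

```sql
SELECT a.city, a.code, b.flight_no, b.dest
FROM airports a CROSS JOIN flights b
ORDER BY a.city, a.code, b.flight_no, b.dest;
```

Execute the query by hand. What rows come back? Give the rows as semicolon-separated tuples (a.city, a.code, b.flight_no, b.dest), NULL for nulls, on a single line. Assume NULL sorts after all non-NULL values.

(Fresno, FL, 248, JV); (Fresno, FL, 253, RF); (Fresno, FL, 255, HP); (Lima, JV, 248, JV); (Lima, JV, 253, RF); (Lima, JV, 255, HP); (NULL, MT, 248, JV); (NULL, MT, 253, RF); (NULL, MT, 255, HP)

CROSS JOIN pairs every row of `airports` with every row of `flights`: 3 × 3 = 9 rows.
After projecting and ordering:
a.city | a.code | b.flight_no | b.dest
Fresno | FL | 248 | JV
Fresno | FL | 253 | RF
Fresno | FL | 255 | HP
Lima | JV | 248 | JV
Lima | JV | 253 | RF
Lima | JV | 255 | HP
NULL | MT | 248 | JV
NULL | MT | 253 | RF
NULL | MT | 255 | HP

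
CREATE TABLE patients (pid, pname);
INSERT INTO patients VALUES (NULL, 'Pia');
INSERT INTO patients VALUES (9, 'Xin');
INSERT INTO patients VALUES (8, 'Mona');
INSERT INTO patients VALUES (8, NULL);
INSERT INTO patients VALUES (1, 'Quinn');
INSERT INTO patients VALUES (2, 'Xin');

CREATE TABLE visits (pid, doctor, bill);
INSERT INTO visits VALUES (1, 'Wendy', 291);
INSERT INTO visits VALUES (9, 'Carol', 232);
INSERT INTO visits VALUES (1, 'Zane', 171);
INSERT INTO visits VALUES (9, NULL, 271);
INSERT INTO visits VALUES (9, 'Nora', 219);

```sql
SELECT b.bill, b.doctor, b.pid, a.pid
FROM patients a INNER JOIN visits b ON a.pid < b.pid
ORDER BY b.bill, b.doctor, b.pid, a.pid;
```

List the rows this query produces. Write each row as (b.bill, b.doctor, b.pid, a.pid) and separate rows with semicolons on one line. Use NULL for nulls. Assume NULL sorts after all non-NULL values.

(219, Nora, 9, 1); (219, Nora, 9, 2); (219, Nora, 9, 8); (219, Nora, 9, 8); (232, Carol, 9, 1); (232, Carol, 9, 2); (232, Carol, 9, 8); (232, Carol, 9, 8); (271, NULL, 9, 1); (271, NULL, 9, 2); (271, NULL, 9, 8); (271, NULL, 9, 8)

INNER JOIN keeps only pairs where the ON condition holds.
Matching on a.pid < b.pid. A NULL in a compared column never satisfies the condition.
Matched pairs: 12.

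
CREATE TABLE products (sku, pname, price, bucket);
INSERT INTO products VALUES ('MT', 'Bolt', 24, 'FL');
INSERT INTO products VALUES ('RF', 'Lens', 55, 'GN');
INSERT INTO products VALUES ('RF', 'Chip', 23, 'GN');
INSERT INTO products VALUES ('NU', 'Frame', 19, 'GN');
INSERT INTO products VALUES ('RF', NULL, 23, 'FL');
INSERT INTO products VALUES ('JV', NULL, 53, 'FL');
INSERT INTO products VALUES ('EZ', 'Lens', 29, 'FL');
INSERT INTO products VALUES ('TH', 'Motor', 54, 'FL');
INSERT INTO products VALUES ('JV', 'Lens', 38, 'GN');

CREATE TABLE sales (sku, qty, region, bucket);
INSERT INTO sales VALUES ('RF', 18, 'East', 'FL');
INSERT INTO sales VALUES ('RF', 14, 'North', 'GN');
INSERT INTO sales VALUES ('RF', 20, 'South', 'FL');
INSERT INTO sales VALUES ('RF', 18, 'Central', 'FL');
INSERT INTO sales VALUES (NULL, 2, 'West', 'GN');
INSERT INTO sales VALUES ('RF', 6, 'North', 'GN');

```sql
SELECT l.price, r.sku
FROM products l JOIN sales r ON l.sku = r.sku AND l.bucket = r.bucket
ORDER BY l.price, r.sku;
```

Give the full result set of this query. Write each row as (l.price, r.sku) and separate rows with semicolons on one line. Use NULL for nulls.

INNER JOIN keeps only pairs where the ON condition holds.
Matching on l.sku = r.sku AND l.bucket = r.bucket. A NULL in a compared column never satisfies the condition.
- l (sku=MT, bucket=FL) has no partner → excluded.
- l (sku=RF, bucket=GN) pairs with 2 row(s) of r.
- l (sku=RF, bucket=GN) pairs with 2 row(s) of r.
- l (sku=NU, bucket=GN) has no partner → excluded.
- l (sku=RF, bucket=FL) pairs with 3 row(s) of r.
- l (sku=JV, bucket=FL) has no partner → excluded.
- l (sku=EZ, bucket=FL) has no partner → excluded.
- l (sku=TH, bucket=FL) has no partner → excluded.
- l (sku=JV, bucket=GN) has no partner → excluded.
After projecting and ordering:
l.price | r.sku
23 | RF
23 | RF
23 | RF
23 | RF
23 | RF
55 | RF
55 | RF

(23, RF); (23, RF); (23, RF); (23, RF); (23, RF); (55, RF); (55, RF)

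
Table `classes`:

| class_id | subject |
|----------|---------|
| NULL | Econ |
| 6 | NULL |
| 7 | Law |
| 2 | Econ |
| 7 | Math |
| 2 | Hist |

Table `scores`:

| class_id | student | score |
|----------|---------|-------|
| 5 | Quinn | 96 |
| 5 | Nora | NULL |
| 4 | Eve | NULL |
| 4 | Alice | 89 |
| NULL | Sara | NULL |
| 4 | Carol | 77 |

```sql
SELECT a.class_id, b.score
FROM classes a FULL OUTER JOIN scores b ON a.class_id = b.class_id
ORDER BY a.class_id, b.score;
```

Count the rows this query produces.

12

FULL OUTER JOIN keeps every row from both sides; unmatched rows get NULL for the other side's columns.
Matching on a.class_id = b.class_id. A NULL in a compared column never satisfies the condition.
Matched pairs: 0; unmatched a rows kept: 6; unmatched b rows kept: 6.
Total: 0 matched + 12 padded = 12 rows.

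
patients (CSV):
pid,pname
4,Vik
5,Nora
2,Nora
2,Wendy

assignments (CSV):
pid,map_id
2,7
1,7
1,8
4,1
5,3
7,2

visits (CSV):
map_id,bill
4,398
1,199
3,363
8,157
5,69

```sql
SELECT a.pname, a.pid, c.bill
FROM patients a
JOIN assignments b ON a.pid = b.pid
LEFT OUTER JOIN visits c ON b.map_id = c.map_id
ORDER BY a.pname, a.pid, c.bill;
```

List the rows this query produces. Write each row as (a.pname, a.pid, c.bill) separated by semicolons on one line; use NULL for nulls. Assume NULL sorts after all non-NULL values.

(Nora, 2, NULL); (Nora, 5, 363); (Vik, 4, 199); (Wendy, 2, NULL)

Joins associate left-to-right: patients INNER JOIN assignments on pid gives 4 intermediate row(s).
Then LEFT JOIN `visits c` on map_id: each of those 4 rows is kept; rows whose b.map_id has no match in c get NULL for c's columns.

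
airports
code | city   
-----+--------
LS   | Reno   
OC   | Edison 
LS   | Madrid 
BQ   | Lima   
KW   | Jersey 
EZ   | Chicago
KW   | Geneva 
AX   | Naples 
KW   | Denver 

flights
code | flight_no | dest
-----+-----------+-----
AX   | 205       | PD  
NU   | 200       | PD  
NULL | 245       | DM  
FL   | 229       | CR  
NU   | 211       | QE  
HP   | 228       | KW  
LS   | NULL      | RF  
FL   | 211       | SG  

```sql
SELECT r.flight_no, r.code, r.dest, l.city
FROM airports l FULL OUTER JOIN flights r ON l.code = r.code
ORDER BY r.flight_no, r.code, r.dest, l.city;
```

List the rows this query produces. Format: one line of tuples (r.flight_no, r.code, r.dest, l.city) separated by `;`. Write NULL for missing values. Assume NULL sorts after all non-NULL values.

(200, NU, PD, NULL); (205, AX, PD, Naples); (211, FL, SG, NULL); (211, NU, QE, NULL); (228, HP, KW, NULL); (229, FL, CR, NULL); (245, NULL, DM, NULL); (NULL, LS, RF, Madrid); (NULL, LS, RF, Reno); (NULL, NULL, NULL, Chicago); (NULL, NULL, NULL, Denver); (NULL, NULL, NULL, Edison); (NULL, NULL, NULL, Geneva); (NULL, NULL, NULL, Jersey); (NULL, NULL, NULL, Lima)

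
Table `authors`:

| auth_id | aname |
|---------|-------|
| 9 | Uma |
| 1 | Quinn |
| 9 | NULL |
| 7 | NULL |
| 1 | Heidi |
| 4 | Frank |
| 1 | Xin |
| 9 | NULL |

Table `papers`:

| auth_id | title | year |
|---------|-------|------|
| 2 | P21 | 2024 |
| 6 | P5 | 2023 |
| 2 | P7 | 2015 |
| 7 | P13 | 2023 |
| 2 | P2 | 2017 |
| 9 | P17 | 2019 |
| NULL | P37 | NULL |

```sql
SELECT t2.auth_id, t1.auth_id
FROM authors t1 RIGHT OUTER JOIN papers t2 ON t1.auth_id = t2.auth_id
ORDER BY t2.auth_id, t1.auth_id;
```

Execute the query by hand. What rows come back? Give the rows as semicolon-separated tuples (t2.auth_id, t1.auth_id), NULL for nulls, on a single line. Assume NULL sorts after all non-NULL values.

(2, NULL); (2, NULL); (2, NULL); (6, NULL); (7, 7); (9, 9); (9, 9); (9, 9); (NULL, NULL)

RIGHT JOIN keeps every row from `papers`; unmatched rows get NULL for `authors`'s columns.
Matching on t1.auth_id = t2.auth_id. A NULL in a compared column never satisfies the condition.
- auth_id=9: 1 matching t2 row(s), so 1 row(s) emitted.
- auth_id=1: no matching t2 row.
- auth_id=9: 1 matching t2 row(s), so 1 row(s) emitted.
- auth_id=7: 1 matching t2 row(s), so 1 row(s) emitted.
- auth_id=1: no matching t2 row.
- auth_id=4: no matching t2 row.
- auth_id=1: no matching t2 row.
- auth_id=9: 1 matching t2 row(s), so 1 row(s) emitted.
- 5 t2 row(s) had no t1 match → kept, t1 columns NULL.
After projecting and ordering:
t2.auth_id | t1.auth_id
2 | NULL
2 | NULL
2 | NULL
6 | NULL
7 | 7
9 | 9
9 | 9
9 | 9
NULL | NULL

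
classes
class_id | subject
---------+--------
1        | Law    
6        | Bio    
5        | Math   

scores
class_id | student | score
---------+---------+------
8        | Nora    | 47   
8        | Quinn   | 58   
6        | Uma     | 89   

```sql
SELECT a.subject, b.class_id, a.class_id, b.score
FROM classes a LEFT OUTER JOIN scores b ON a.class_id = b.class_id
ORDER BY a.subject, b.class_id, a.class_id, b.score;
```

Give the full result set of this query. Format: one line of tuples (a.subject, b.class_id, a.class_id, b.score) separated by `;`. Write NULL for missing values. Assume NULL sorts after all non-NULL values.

(Bio, 6, 6, 89); (Law, NULL, 1, NULL); (Math, NULL, 5, NULL)

LEFT JOIN keeps every row from `classes`; unmatched rows get NULL for `scores`'s columns.
Matching on a.class_id = b.class_id.
- a row (class_id=1): no match → kept, b columns NULL.
- a row (class_id=6): matches 1 b row(s) → 1 output row(s).
- a row (class_id=5): no match → kept, b columns NULL.
After projecting and ordering:
a.subject | b.class_id | a.class_id | b.score
Bio | 6 | 6 | 89
Law | NULL | 1 | NULL
Math | NULL | 5 | NULL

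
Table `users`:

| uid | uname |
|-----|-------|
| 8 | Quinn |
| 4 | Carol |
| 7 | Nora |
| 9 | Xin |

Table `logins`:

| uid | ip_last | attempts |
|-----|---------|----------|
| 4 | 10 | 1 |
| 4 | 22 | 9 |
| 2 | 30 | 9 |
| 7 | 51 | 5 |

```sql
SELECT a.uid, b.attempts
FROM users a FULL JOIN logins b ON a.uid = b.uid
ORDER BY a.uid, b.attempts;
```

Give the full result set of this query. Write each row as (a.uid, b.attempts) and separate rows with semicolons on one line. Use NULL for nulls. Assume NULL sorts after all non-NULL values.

FULL OUTER JOIN keeps every row from both sides; unmatched rows get NULL for the other side's columns.
Matching on a.uid = b.uid.
- a row (uid=8): no match → kept, b columns NULL.
- a row (uid=4): matches 2 b row(s) → 2 output row(s).
- a row (uid=7): matches 1 b row(s) → 1 output row(s).
- a row (uid=9): no match → kept, b columns NULL.
- 1 row(s) from b found no a partner → padded with NULL.
After projecting and ordering:
a.uid | b.attempts
4 | 1
4 | 9
7 | 5
8 | NULL
9 | NULL
NULL | 9

(4, 1); (4, 9); (7, 5); (8, NULL); (9, NULL); (NULL, 9)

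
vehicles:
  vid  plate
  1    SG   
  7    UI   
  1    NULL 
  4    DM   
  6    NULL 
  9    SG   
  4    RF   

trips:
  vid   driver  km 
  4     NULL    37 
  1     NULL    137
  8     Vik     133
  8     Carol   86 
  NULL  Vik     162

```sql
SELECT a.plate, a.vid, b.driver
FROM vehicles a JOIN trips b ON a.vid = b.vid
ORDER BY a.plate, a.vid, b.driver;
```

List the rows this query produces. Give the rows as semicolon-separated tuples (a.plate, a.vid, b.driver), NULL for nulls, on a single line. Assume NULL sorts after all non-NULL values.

INNER JOIN keeps only pairs where the ON condition holds.
Matching on a.vid = b.vid. A NULL in a compared column never satisfies the condition.
Matched pairs: 4.

(DM, 4, NULL); (RF, 4, NULL); (SG, 1, NULL); (NULL, 1, NULL)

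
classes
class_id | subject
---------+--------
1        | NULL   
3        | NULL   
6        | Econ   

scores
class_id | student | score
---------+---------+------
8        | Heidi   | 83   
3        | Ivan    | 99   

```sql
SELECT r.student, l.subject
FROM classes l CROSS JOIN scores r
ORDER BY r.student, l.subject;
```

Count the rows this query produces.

CROSS JOIN pairs every row of `classes` with every row of `scores`: 3 × 2 = 6 rows.

6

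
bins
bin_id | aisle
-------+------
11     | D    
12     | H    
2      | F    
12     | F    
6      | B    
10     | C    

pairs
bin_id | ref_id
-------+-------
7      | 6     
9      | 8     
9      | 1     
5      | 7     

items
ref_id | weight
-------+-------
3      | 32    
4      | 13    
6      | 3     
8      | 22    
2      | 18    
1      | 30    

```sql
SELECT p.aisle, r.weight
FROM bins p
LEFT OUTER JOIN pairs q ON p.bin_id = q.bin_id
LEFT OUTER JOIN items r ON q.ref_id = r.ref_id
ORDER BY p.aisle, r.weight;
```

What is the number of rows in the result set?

6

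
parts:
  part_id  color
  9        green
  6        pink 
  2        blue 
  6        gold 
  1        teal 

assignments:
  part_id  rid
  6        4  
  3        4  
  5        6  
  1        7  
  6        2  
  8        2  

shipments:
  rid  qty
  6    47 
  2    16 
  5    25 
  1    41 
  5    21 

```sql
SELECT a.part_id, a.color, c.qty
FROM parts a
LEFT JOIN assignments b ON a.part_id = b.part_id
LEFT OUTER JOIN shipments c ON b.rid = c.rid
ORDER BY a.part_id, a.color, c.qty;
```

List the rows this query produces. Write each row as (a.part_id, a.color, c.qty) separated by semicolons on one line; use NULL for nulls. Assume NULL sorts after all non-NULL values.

(1, teal, NULL); (2, blue, NULL); (6, gold, 16); (6, gold, NULL); (6, pink, 16); (6, pink, NULL); (9, green, NULL)

Step 1 — a LEFT JOIN b on part_id → 7 row(s).
Then LEFT JOIN `shipments c` on rid: each of those 7 rows is kept; rows whose b.rid has no match in c get NULL for c's columns.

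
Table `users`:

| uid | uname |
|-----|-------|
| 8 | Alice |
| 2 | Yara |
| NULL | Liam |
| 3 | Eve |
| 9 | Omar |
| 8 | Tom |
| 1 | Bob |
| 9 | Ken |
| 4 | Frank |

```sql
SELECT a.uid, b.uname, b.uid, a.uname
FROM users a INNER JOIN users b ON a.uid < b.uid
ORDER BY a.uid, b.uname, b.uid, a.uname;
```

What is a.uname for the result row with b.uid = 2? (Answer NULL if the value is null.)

INNER JOIN keeps only pairs where the ON condition holds.
Matching on a.uid < b.uid. A NULL in a compared column never satisfies the condition.
- a (uid=8) pairs with 2 row(s) of b.
- a (uid=2) pairs with 6 row(s) of b.
- a (uid=NULL) has no partner → excluded.
- a (uid=3) pairs with 5 row(s) of b.
- a (uid=9) has no partner → excluded.
- a (uid=8) pairs with 2 row(s) of b.
- a (uid=1) pairs with 7 row(s) of b.
- a (uid=9) has no partner → excluded.
- a (uid=4) pairs with 4 row(s) of b.

Bob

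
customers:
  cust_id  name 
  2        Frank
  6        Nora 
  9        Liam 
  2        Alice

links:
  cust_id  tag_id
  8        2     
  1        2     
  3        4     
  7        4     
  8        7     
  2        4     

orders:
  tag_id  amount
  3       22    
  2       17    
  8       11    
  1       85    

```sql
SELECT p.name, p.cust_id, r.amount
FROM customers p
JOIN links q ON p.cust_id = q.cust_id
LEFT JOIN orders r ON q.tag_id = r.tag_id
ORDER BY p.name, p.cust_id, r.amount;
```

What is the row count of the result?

2

Joins associate left-to-right: customers INNER JOIN links on cust_id gives 2 intermediate row(s).
Then LEFT JOIN `orders r` on tag_id: each of those 2 rows is kept; rows whose q.tag_id has no match in r get NULL for r's columns.
Result: 2 row(s).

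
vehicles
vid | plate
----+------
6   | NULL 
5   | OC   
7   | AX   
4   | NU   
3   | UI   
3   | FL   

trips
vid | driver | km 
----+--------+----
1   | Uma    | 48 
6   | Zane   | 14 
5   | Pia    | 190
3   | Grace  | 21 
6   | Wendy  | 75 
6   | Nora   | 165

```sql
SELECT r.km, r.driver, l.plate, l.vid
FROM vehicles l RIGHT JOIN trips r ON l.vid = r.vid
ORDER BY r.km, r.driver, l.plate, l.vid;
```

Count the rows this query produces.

7

RIGHT JOIN keeps every row from `trips`; unmatched rows get NULL for `vehicles`'s columns.
Matching on l.vid = r.vid.
- l[0] vid=6 → 3 match(es) in r → 3 row(s).
- l[1] vid=5 → 1 match(es) in r → 1 row(s).
- l[2] vid=7 → no match.
- l[3] vid=4 → no match.
- l[4] vid=3 → 1 match(es) in r → 1 row(s).
- l[5] vid=3 → 1 match(es) in r → 1 row(s).
- 1 r row(s) had no l match → kept, l columns NULL.
Total: 6 matched + 1 padded = 7 rows.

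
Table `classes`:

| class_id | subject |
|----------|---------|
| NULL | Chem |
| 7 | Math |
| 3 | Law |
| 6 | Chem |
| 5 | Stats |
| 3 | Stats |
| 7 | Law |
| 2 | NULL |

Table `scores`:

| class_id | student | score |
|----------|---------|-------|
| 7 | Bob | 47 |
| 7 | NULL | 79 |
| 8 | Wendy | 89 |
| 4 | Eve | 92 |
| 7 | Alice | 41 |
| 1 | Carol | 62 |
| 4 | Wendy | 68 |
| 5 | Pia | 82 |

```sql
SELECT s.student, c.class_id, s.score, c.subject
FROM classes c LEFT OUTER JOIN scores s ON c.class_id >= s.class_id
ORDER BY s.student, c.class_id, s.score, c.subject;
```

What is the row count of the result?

26

LEFT JOIN keeps every row from `classes`; unmatched rows get NULL for `scores`'s columns.
Matching on c.class_id >= s.class_id. A NULL in a compared column never satisfies the condition.
- c[0] class_id=NULL → no match; kept with NULLs on the s side.
- c[1] class_id=7 → 7 match(es) in s → 7 row(s).
- c[2] class_id=3 → 1 match(es) in s → 1 row(s).
- c[3] class_id=6 → 4 match(es) in s → 4 row(s).
- c[4] class_id=5 → 4 match(es) in s → 4 row(s).
- c[5] class_id=3 → 1 match(es) in s → 1 row(s).
- c[6] class_id=7 → 7 match(es) in s → 7 row(s).
- c[7] class_id=2 → 1 match(es) in s → 1 row(s).
Total: 25 matched + 1 padded = 26 rows.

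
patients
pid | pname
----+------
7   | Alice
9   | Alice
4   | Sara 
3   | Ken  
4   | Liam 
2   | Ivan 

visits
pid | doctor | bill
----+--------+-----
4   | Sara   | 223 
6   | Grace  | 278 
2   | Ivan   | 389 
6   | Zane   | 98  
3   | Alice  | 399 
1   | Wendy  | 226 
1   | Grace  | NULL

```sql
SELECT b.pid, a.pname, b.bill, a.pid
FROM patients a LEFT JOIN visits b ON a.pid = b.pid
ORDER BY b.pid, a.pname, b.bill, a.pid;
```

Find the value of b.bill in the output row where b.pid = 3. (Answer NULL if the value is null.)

399

LEFT JOIN keeps every row from `patients`; unmatched rows get NULL for `visits`'s columns.
Matching on a.pid = b.pid.
- a[0] pid=7 → no match; kept with NULLs on the b side.
- a[1] pid=9 → no match; kept with NULLs on the b side.
- a[2] pid=4 → 1 match(es) in b → 1 row(s).
- a[3] pid=3 → 1 match(es) in b → 1 row(s).
- a[4] pid=4 → 1 match(es) in b → 1 row(s).
- a[5] pid=2 → 1 match(es) in b → 1 row(s).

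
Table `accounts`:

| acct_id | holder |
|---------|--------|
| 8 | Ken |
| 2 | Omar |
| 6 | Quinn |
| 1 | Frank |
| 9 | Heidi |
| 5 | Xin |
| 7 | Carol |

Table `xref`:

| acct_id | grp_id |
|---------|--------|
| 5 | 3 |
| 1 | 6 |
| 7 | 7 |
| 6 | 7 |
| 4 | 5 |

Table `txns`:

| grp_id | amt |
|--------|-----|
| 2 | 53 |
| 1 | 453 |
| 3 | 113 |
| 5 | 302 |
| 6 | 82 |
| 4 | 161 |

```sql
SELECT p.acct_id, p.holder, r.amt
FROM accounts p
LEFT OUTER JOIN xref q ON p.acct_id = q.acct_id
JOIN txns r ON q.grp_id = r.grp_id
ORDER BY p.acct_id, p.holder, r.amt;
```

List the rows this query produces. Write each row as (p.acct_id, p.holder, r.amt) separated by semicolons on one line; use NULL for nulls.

(1, Frank, 82); (5, Xin, 113)

Step 1 — p LEFT JOIN q on acct_id → 7 row(s).
Then INNER JOIN `txns r` on grp_id: keep only rows whose q.grp_id appears in r.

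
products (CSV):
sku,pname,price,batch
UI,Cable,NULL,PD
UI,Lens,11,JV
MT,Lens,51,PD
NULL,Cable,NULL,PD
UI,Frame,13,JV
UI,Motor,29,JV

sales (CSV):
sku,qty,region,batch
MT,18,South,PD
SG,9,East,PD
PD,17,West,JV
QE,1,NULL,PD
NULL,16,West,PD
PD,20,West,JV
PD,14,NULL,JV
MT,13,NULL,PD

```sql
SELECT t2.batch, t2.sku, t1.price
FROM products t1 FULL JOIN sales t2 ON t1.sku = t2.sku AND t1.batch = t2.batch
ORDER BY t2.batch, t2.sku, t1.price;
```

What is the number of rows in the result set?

FULL OUTER JOIN keeps every row from both sides; unmatched rows get NULL for the other side's columns.
Matching on t1.sku = t2.sku AND t1.batch = t2.batch. A NULL in a compared column never satisfies the condition.
- t1 (sku=UI, batch=PD) has no partner → padded with NULL.
- t1 (sku=UI, batch=JV) has no partner → padded with NULL.
- t1 (sku=MT, batch=PD) pairs with 2 row(s) of t2.
- t1 (sku=NULL, batch=PD) has no partner → padded with NULL.
- t1 (sku=UI, batch=JV) has no partner → padded with NULL.
- t1 (sku=UI, batch=JV) has no partner → padded with NULL.
- 6 row(s) from t2 found no t1 partner → padded with NULL.
Total: 2 matched + 11 padded = 13 rows.

13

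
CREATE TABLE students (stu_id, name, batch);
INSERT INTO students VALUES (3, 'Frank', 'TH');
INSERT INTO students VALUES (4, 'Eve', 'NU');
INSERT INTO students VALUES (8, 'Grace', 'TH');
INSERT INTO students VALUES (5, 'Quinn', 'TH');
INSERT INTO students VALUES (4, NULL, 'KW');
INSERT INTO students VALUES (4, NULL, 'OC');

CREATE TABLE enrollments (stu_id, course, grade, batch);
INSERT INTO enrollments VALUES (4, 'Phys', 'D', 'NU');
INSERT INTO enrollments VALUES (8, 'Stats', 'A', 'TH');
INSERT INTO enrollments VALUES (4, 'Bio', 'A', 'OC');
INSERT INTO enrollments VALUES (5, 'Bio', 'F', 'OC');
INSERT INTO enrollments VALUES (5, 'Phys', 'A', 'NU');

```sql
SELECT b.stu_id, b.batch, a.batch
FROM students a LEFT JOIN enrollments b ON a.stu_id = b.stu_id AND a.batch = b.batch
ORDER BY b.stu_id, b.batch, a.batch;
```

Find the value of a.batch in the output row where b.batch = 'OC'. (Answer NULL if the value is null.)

OC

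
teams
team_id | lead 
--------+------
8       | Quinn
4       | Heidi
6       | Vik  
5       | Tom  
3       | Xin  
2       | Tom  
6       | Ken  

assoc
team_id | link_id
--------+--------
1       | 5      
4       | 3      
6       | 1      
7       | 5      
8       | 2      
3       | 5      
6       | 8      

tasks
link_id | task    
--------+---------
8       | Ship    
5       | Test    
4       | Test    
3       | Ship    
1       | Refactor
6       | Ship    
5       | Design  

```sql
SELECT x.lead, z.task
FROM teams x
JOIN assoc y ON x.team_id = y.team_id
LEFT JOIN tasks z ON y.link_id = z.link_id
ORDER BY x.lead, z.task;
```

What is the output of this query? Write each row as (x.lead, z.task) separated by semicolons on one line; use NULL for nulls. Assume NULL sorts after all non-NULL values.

(Heidi, Ship); (Ken, Refactor); (Ken, Ship); (Quinn, NULL); (Vik, Refactor); (Vik, Ship); (Xin, Design); (Xin, Test)

Step 1 — x INNER JOIN y on team_id → 7 row(s).
Then LEFT JOIN `tasks z` on link_id: each of those 7 rows is kept; rows whose y.link_id has no match in z get NULL for z's columns.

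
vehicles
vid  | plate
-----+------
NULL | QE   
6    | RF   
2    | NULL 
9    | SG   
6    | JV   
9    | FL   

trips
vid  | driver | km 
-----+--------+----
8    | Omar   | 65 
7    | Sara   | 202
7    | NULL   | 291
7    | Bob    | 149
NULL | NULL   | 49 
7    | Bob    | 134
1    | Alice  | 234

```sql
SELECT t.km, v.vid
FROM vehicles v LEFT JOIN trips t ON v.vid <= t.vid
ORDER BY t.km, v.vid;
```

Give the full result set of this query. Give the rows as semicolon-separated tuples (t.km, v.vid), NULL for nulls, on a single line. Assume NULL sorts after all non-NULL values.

(65, 2); (65, 6); (65, 6); (134, 2); (134, 6); (134, 6); (149, 2); (149, 6); (149, 6); (202, 2); (202, 6); (202, 6); (291, 2); (291, 6); (291, 6); (NULL, 9); (NULL, 9); (NULL, NULL)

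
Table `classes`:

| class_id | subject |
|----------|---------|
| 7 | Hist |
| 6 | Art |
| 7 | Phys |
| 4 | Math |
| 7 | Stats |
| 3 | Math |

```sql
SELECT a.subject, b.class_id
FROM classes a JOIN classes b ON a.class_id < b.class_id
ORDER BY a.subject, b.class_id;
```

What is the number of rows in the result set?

12

INNER JOIN keeps only pairs where the ON condition holds.
Matching on a.class_id < b.class_id.
- a row (class_id=7): no match → dropped.
- a row (class_id=6): matches 3 b row(s) → 3 output row(s).
- a row (class_id=7): no match → dropped.
- a row (class_id=4): matches 4 b row(s) → 4 output row(s).
- a row (class_id=7): no match → dropped.
- a row (class_id=3): matches 5 b row(s) → 5 output row(s).
Total: 12 rows.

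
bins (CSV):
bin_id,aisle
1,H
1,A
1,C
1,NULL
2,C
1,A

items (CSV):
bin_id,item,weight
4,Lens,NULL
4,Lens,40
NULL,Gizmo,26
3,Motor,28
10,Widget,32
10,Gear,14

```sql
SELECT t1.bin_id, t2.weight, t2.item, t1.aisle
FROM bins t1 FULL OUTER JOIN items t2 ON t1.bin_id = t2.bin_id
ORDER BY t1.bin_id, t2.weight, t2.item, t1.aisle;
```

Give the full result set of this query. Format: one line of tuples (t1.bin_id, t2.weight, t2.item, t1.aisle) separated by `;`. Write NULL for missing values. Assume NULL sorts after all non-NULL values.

(1, NULL, NULL, A); (1, NULL, NULL, A); (1, NULL, NULL, C); (1, NULL, NULL, H); (1, NULL, NULL, NULL); (2, NULL, NULL, C); (NULL, 14, Gear, NULL); (NULL, 26, Gizmo, NULL); (NULL, 28, Motor, NULL); (NULL, 32, Widget, NULL); (NULL, 40, Lens, NULL); (NULL, NULL, Lens, NULL)

FULL OUTER JOIN keeps every row from both sides; unmatched rows get NULL for the other side's columns.
Matching on t1.bin_id = t2.bin_id. A NULL in a compared column never satisfies the condition.
Matched pairs: 0; unmatched t1 rows kept: 6; unmatched t2 rows kept: 6.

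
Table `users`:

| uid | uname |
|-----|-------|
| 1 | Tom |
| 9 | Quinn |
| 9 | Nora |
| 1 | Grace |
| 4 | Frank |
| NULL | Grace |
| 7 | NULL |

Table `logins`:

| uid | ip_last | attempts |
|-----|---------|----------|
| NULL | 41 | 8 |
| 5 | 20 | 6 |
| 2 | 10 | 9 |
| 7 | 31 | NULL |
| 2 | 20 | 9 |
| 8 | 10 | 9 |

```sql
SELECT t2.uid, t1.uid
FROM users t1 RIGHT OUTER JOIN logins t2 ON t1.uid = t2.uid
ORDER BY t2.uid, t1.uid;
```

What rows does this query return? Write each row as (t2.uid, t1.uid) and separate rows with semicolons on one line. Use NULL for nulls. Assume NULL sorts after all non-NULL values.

(2, NULL); (2, NULL); (5, NULL); (7, 7); (8, NULL); (NULL, NULL)

RIGHT JOIN keeps every row from `logins`; unmatched rows get NULL for `users`'s columns.
Matching on t1.uid = t2.uid. A NULL in a compared column never satisfies the condition.
Matched pairs: 1; unmatched t2 rows kept: 5.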